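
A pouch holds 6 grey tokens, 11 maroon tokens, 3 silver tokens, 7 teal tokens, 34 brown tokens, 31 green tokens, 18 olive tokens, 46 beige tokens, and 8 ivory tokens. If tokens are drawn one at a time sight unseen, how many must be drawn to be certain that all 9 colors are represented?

162

The hardest color to obtain is silver: we could draw every other token first — 164 − 3 = 161 tokens — without a single silver one.
The next draw must be silver, so 161 + 1 = 162.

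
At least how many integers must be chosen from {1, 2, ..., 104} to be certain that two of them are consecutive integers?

53

Partition {1, …, 104} into 52 pairs: {1,2}, {3,4}, …, {103,104}.
Choosing 52 integers — say the 52 even numbers 2, 4, …, 104 — takes one from each pair and avoids the property.
Choosing 53 forces two into the same pair by pigeonhole, and those are consecutive. So 53.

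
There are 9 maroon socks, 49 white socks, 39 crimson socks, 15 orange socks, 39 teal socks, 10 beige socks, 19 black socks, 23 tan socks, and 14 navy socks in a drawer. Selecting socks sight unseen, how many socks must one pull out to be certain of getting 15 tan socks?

To avoid tan socks as long as possible, exhaust the other 8 colors first.
The worst case draws every non-tan sock first: 9 + 49 + 39 + 15 + 39 + 10 + 19 + 14 = 194.
The next 15 draws are then forced to be tan, giving 194 + 15 = 209.

209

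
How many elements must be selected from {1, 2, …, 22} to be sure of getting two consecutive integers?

Partition {1, …, 22} into 11 pairs: {1,2}, {3,4}, …, {21,22}.
Choosing 11 integers — say the 11 even numbers 2, 4, …, 22 — takes one from each pair and avoids the property.
Choosing 12 forces two into the same pair by pigeonhole, and those are consecutive. So 12.

12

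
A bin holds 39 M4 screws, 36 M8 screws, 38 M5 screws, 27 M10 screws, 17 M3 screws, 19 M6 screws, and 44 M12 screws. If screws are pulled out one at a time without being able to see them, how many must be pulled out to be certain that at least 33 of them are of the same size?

192

In the worst case we take at most 32 of each size, but all 27 M10, all 17 M3, and all 19 M6 (fewer than 32), giving 32 + 32 + 32 + 27 + 17 + 19 + 32 = 191.
One more screw then forces some size to 33, so 191 + 1 = 192.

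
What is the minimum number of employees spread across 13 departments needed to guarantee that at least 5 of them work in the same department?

53

There are 13 departments acting as pigeonholes.
With 13 × 4 = 52 employees we could place exactly 4 in each, with no class reaching 5.
One more forces some class to hold 5, so 52 + 1 = 53.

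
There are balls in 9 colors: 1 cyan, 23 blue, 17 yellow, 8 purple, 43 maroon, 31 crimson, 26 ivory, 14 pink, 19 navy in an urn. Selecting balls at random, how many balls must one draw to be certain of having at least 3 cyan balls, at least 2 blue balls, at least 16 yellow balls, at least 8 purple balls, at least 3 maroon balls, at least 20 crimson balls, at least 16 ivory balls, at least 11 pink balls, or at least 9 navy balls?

79

Each of the 9 colors has its own threshold; avoid all of them simultaneously.
The worst case stops just short of every target: all 1 cyan, 1 blue, 15 yellow, 7 purple, 2 maroon, 19 crimson, 15 ivory, 10 pink, 8 navy — 1 + 1 + 15 + 7 + 2 + 19 + 15 + 10 + 8 = 78 balls.
One more ball must push some color to its target, so 78 + 1 = 79.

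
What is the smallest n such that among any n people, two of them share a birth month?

13

There are 12 months of the year acting as pigeonholes.
With 12 people we could place one in each, avoiding any repeat.
One more forces some class to hold 2, so 12 + 1 = 13.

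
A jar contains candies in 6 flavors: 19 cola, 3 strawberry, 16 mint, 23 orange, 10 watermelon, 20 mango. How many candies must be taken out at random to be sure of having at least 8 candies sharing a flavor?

Treat the 6 flavors as pigeonholes.
In the worst case we take at most 7 of each flavor, but all 3 strawberry (fewer than 7), giving 7 + 3 + 7 + 7 + 7 + 7 = 38.
One more candy then forces some flavor to 8, so 38 + 1 = 39.

39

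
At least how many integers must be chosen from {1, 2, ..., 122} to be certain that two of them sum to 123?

62

Partition {1, …, 122} into 61 pairs: {1,122}, {2,121}, …, {61,62}.
Choosing 61 integers — say the integers 1 through 61 — takes one from each pair and avoids the property.
Choosing 62 forces two into the same pair by pigeonhole, and those sum to 123. So 62.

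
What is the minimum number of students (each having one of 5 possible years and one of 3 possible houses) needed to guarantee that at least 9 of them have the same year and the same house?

There are 5 × 3 = 15 (year, house) combinations acting as pigeonholes.
With 15 × 8 = 120 students we could place exactly 8 in each, with no (year, house) pair reaching 9.
One more forces some (year, house) pair to hold 9, so 120 + 1 = 121.

121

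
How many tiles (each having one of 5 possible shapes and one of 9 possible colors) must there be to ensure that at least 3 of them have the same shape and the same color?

91

There are 5 × 9 = 45 (shape, color) combinations acting as pigeonholes.
With 45 × 2 = 90 tiles we could place exactly 2 in each, with no (shape, color) pair reaching 3.
One more forces some (shape, color) pair to hold 3, so 90 + 1 = 91.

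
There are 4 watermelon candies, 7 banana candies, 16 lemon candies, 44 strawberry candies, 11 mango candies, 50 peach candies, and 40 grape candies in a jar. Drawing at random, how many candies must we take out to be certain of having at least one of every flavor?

169

The hardest flavor to obtain is watermelon: we could draw every other candy first — 172 − 4 = 168 candies — without a single watermelon one.
The next draw must be watermelon, so 168 + 1 = 169.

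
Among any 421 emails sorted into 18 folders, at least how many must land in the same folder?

If each of the 18 folders held at most 23, the total would be at most 18 × 23 = 414 < 421, a contradiction.
So at least one holds ⌈421/18⌉ = 24.

24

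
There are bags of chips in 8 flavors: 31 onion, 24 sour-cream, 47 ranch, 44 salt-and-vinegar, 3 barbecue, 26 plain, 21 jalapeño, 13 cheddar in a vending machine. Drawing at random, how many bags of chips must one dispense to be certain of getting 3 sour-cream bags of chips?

To avoid sour-cream bags of chips as long as possible, exhaust the other 7 flavors first.
The worst case draws every non-sour-cream bag of chips first: 31 + 47 + 44 + 3 + 26 + 21 + 13 = 185.
The next 3 draws are then forced to be sour-cream, giving 185 + 3 = 188.

188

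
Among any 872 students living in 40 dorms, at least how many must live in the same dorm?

The 872 students fall into 40 dorms.
If each of the 40 dorms held at most 21, the total would be at most 40 × 21 = 840 < 872, a contradiction.
So at least one holds ⌈872/40⌉ = 22.

22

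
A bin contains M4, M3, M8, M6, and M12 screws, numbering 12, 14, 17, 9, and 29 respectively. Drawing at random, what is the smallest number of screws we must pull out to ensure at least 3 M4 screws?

The worst case draws every non-M4 screw first: 14 + 17 + 9 + 29 = 69.
The next 3 draws are then forced to be M4, giving 69 + 3 = 72.

72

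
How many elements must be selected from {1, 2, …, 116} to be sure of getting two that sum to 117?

59

Partition {1, …, 116} into 58 pairs: {1,116}, {2,115}, …, {58,59}.
Choosing 58 integers — say the integers 1 through 58 — takes one from each pair and avoids the property.
Choosing 59 forces two into the same pair by pigeonhole, and those sum to 117. So 59.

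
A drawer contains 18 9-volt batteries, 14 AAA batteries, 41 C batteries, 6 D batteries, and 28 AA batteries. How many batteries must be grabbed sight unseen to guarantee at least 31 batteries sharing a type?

97

In the worst case we take at most 30 of each type, but all 18 9-volt, all 14 AAA, all 6 D, and all 28 AA (fewer than 30), giving 18 + 14 + 30 + 6 + 28 = 96.
One more battery then forces some type to 31, so 96 + 1 = 97.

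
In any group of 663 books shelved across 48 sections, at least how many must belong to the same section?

If each of the 48 sections held at most 13, the total would be at most 48 × 13 = 624 < 663, a contradiction.
So at least one holds ⌈663/48⌉ = 14.

14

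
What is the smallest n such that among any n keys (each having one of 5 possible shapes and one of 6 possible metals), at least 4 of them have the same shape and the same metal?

There are 5 × 6 = 30 (shape, metal) combinations acting as pigeonholes.
With 30 × 3 = 90 keys we could place exactly 3 in each, with no (shape, metal) pair reaching 4.
One more forces some (shape, metal) pair to hold 4, so 90 + 1 = 91.

91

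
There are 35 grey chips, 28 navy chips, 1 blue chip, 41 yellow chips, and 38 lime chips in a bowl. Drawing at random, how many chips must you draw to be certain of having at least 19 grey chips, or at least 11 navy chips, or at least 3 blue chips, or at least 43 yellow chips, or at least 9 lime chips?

The worst case stops just short of every target: 18 grey, 10 navy, all 1 blue, all 41 yellow, 8 lime — 18 + 10 + 1 + 41 + 8 = 78 chips.
One more chip must push some color to its target, so 78 + 1 = 79.

79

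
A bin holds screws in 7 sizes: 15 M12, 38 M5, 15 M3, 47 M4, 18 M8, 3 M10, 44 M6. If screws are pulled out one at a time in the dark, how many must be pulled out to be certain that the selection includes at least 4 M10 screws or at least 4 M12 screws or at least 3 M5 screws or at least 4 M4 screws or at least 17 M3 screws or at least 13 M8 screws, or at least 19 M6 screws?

57

Each of the 7 sizes has its own threshold; avoid all of them simultaneously.
The worst case stops just short of every target: 3 M12, 2 M5, all 15 M3, 3 M4, 12 M8, 3 M10, 18 M6 — 3 + 2 + 15 + 3 + 12 + 3 + 18 = 56 screws.
One more screw must push some size to its target, so 56 + 1 = 57.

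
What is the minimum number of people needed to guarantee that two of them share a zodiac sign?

There are 12 zodiac signs acting as pigeonholes.
With 12 people we could place one in each, avoiding any repeat.
One more forces some class to hold 2, so 12 + 1 = 13.

13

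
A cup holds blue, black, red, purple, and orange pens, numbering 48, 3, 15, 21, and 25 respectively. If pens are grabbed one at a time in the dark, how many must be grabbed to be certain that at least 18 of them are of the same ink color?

70

In the worst case we take at most 17 of each ink color, but all 3 black and all 15 red (fewer than 17), giving 17 + 3 + 15 + 17 + 17 = 69.
One more pen then forces some ink color to 18, so 69 + 1 = 70.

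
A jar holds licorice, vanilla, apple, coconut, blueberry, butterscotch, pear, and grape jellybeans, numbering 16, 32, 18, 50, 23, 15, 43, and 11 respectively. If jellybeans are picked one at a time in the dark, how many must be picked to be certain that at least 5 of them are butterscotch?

The worst case draws every non-butterscotch jellybean first: 16 + 32 + 18 + 50 + 23 + 43 + 11 = 193.
The next 5 draws are then forced to be butterscotch, giving 193 + 5 = 198.

198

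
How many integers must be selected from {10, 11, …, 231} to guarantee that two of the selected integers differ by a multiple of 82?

Group the integers by remainder mod 82; there are 82 residue classes, each nonempty in this range.
Choosing one from each class (82 integers) avoids any shared remainder.
One more choice must repeat a class, so two differ by a multiple of 82. Hence 82 + 1 = 83.

83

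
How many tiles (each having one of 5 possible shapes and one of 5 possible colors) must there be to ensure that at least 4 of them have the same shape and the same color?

There are 5 × 5 = 25 (shape, color) combinations acting as pigeonholes.
With 25 × 3 = 75 tiles we could place exactly 3 in each, with no (shape, color) pair reaching 4.
One more forces some (shape, color) pair to hold 4, so 75 + 1 = 76.

76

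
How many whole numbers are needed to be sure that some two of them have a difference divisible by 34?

Two integers differ by a multiple of 34 exactly when they share a remainder mod 34.
There are 34 residue classes mod 34, so 34 integers can all lie in distinct classes.
One more integer must repeat a residue, giving a difference divisible by 34. So n = 34 + 1 = 35.

35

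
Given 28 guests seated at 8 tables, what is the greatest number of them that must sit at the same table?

The 28 guests fall into 8 tables.
If each of the 8 tables held at most 3, the total would be at most 8 × 3 = 24 < 28, a contradiction.
So at least one holds ⌈28/8⌉ = 4.

4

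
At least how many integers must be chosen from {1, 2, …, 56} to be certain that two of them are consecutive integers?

29

Partition {1, …, 56} into 28 pairs: {1,2}, {3,4}, …, {55,56}.
Choosing 28 integers — say the 28 even numbers 2, 4, …, 56 — takes one from each pair and avoids the property.
Choosing 29 forces two into the same pair by pigeonhole, and those are consecutive. So 29.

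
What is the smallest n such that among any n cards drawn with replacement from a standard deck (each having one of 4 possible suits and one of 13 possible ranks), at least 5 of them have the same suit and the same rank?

209

There are 4 × 13 = 52 (suit, rank) combinations acting as pigeonholes.
With 52 × 4 = 208 cards drawn with replacement from a standard deck we could place exactly 4 in each, with no (suit, rank) pair reaching 5.
One more forces some (suit, rank) pair to hold 5, so 208 + 1 = 209.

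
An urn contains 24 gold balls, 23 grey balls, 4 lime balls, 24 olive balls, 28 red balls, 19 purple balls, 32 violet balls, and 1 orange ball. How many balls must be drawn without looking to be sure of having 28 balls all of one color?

150

In the worst case we take at most 27 of each color, but all 24 gold, all 23 grey, all 4 lime, all 24 olive, all 19 purple, and all 1 orange (fewer than 27), giving 24 + 23 + 4 + 24 + 27 + 19 + 27 + 1 = 149.
One more ball then forces some color to 28, so 149 + 1 = 150.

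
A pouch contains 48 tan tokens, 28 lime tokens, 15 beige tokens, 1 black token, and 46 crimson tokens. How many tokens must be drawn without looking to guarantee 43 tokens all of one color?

129

Treat the 5 colors as pigeonholes.
In the worst case we take at most 42 of each color, but all 28 lime, all 15 beige, and all 1 black (fewer than 42), giving 42 + 28 + 15 + 1 + 42 = 128.
One more token then forces some color to 43, so 128 + 1 = 129.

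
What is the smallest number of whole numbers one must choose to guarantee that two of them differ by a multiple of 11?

Two integers differ by a multiple of 11 exactly when they share a remainder mod 11.
There are 11 residue classes mod 11, so 11 integers can all lie in distinct classes.
One more integer must repeat a residue, giving a difference divisible by 11. So n = 11 + 1 = 12.

12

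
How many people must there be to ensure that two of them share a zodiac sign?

13

There are 12 zodiac signs acting as pigeonholes.
With 12 people we could place one in each, avoiding any repeat.
One more forces some class to hold 2, so 12 + 1 = 13.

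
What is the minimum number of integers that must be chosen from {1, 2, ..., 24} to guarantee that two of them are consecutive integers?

13

Partition {1, …, 24} into 12 pairs: {1,2}, {3,4}, …, {23,24}.
Choosing 12 integers — say the 12 even numbers 2, 4, …, 24 — takes one from each pair and avoids the property.
Choosing 13 forces two into the same pair by pigeonhole, and those are consecutive. So 13.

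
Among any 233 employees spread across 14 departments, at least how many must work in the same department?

If each of the 14 departments held at most 16, the total would be at most 14 × 16 = 224 < 233, a contradiction.
So at least one holds ⌈233/14⌉ = 17.

17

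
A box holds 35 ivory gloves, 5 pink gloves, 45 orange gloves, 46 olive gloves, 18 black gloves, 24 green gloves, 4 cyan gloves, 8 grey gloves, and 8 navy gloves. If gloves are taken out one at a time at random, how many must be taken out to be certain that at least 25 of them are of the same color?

In the worst case we take at most 24 of each color, but all 5 pink, all 18 black, all 4 cyan, all 8 grey, and all 8 navy (fewer than 24), giving 24 + 5 + 24 + 24 + 18 + 24 + 4 + 8 + 8 = 139.
One more glove then forces some color to 25, so 139 + 1 = 140.

140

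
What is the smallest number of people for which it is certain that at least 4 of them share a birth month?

There are 12 months of the year acting as pigeonholes.
With 12 × 3 = 36 people we could place exactly 3 in each, with no class reaching 4.
One more forces some class to hold 4, so 36 + 1 = 37.

37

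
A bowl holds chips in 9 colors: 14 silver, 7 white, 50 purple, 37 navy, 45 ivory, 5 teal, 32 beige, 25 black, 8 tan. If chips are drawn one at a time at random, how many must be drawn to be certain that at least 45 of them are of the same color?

In the worst case we take at most 44 of each color, but all 14 silver, all 7 white, all 37 navy, all 5 teal, all 32 beige, all 25 black, and all 8 tan (fewer than 44), giving 14 + 7 + 44 + 37 + 44 + 5 + 32 + 25 + 8 = 216.
One more chip then forces some color to 45, so 216 + 1 = 217.

217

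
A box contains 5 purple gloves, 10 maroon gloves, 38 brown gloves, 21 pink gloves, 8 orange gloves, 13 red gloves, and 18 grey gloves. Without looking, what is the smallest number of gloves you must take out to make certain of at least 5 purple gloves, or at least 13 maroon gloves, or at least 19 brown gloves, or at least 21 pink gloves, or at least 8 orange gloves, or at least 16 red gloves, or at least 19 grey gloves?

91

Each of the 7 colors has its own threshold; avoid all of them simultaneously.
The worst case stops just short of every target: 4 purple, all 10 maroon, 18 brown, 20 pink, 7 orange, all 13 red, 18 grey — 4 + 10 + 18 + 20 + 7 + 13 + 18 = 90 gloves.
One more glove must push some color to its target, so 90 + 1 = 91.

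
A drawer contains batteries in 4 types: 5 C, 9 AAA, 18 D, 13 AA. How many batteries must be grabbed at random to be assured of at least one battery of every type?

41

The hardest type to obtain is C: we could draw every other battery first — 45 − 5 = 40 batteries — without a single C one.
The next draw must be C, so 40 + 1 = 41.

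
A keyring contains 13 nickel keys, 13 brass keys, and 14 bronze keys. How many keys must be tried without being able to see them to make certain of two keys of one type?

The worst case takes 1 key of each type without reaching 2 of any: 3 × 1 = 3.
The next key must bring some type to 2, so 3 + 1 = 4.

4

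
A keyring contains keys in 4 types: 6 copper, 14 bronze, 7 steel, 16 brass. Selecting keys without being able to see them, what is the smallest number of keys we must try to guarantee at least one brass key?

To avoid brass keys as long as possible, exhaust the other 3 types first.
The worst case draws every non-brass key first: 6 + 14 + 7 = 27.
The next draw is then forced to be brass, giving 27 + 1 = 28.

28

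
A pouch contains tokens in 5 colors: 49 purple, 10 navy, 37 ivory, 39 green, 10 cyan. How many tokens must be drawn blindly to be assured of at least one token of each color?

136

The hardest color to obtain is navy: we could draw every other token first — 145 − 10 = 135 tokens — without a single navy one.
The next draw must be navy, so 135 + 1 = 136.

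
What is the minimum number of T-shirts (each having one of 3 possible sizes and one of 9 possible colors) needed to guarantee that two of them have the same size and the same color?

28

There are 3 × 9 = 27 (size, color) combinations acting as pigeonholes.
With 27 T-shirts we could place one in each, avoiding any repeat.
One more forces some (size, color) pair to hold 2, so 27 + 1 = 28.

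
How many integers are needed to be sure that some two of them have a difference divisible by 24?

Use the pigeonhole principle on residue classes: two integers differ by a multiple of 24 exactly when they share a remainder mod 24.
There are 24 residue classes mod 24, so 24 integers can all lie in distinct classes.
One more integer must repeat a residue, giving a difference divisible by 24. So n = 24 + 1 = 25.

25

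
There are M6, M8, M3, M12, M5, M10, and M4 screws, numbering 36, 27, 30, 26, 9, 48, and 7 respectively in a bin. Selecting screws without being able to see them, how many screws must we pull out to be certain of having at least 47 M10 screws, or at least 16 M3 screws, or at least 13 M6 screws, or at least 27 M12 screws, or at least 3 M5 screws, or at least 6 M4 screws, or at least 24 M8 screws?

Each of the 7 sizes has its own threshold; avoid all of them simultaneously.
The worst case stops just short of every target: 12 M6, 23 M8, 15 M3, 26 M12, 2 M5, 46 M10, 5 M4 — 12 + 23 + 15 + 26 + 2 + 46 + 5 = 129 screws.
One more screw must push some size to its target, so 129 + 1 = 130.

130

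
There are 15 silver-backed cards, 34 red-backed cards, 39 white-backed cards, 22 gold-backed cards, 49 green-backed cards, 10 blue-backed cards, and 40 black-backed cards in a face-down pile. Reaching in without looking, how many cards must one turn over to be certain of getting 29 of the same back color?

160

In the worst case we take at most 28 of each back color, but all 15 silver-backed, all 22 gold-backed, and all 10 blue-backed (fewer than 28), giving 15 + 28 + 28 + 22 + 28 + 10 + 28 = 159.
One more card then forces some back color to 29, so 159 + 1 = 160.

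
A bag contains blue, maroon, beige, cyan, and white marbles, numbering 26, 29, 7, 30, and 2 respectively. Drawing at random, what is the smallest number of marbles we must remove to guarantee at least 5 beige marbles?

The worst case draws every non-beige marble first: 26 + 29 + 30 + 2 = 87.
The next 5 draws are then forced to be beige, giving 87 + 5 = 92.

92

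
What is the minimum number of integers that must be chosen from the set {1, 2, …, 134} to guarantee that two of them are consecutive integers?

Partition {1, …, 134} into 67 pairs: {1,2}, {3,4}, …, {133,134}.
Choosing 67 integers — say the 67 even numbers 2, 4, …, 134 — takes one from each pair and avoids the property.
Choosing 68 forces two into the same pair by pigeonhole, and those are consecutive. So 68.

68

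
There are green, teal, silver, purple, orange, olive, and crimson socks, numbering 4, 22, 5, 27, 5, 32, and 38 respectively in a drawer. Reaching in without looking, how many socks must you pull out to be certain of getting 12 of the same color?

Treat the 7 colors as pigeonholes.
In the worst case we take at most 11 of each color, but all 4 green, all 5 silver, and all 5 orange (fewer than 11), giving 4 + 11 + 5 + 11 + 5 + 11 + 11 = 58.
One more sock then forces some color to 12, so 58 + 1 = 59.

59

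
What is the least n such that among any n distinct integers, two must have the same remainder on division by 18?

19

Two integers differ by a multiple of 18 exactly when they share a remainder mod 18.
There are 18 residue classes mod 18, so 18 integers can all lie in distinct classes.
One more integer must repeat a residue, giving a difference divisible by 18. So n = 18 + 1 = 19.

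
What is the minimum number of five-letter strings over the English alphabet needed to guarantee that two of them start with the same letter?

There are 26 possible first letters acting as pigeonholes.
With 26 five-letter strings over the English alphabet we could place one in each, avoiding any repeat.
One more forces some class to hold 2, so 26 + 1 = 27.

27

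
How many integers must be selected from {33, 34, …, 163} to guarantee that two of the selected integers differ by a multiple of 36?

37

Group the integers by remainder mod 36; there are 36 residue classes, each nonempty in this range.
Choosing one from each class (36 integers) avoids any shared remainder.
One more choice must repeat a class, so two differ by a multiple of 36. Hence 36 + 1 = 37.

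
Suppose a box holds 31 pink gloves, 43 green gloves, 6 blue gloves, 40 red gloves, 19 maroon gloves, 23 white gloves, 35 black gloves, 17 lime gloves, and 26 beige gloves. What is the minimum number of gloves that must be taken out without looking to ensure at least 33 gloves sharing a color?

219

Treat the 9 colors as pigeonholes.
In the worst case we take at most 32 of each color, but all 31 pink, all 6 blue, all 19 maroon, all 23 white, all 17 lime, and all 26 beige (fewer than 32), giving 31 + 32 + 6 + 32 + 19 + 23 + 32 + 17 + 26 = 218.
One more glove then forces some color to 33, so 218 + 1 = 219.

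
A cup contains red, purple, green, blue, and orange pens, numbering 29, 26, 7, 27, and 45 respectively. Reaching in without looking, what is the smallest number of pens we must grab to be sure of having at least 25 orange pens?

114

The worst case draws every non-orange pen first: 29 + 26 + 7 + 27 = 89.
The next 25 draws are then forced to be orange, giving 89 + 25 = 114.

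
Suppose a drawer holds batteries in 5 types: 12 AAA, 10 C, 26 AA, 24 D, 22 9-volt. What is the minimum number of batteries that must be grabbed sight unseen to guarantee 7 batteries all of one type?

31

The worst case takes 6 batteries of each type without reaching 7 of any: 5 × 6 = 30.
The next battery must bring some type to 7, so 30 + 1 = 31.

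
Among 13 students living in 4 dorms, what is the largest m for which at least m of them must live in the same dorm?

If each of the 4 dorms held at most 3, the total would be at most 4 × 3 = 12 < 13, a contradiction.
So at least one holds ⌈13/4⌉ = 4.

4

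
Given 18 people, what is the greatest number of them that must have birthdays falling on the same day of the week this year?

There are 7 days of the week, which serve as the pigeonholes.
If each of the 7 days of the week held at most 2, the total would be at most 7 × 2 = 14 < 18, a contradiction.
So at least one holds ⌈18/7⌉ = 3.

3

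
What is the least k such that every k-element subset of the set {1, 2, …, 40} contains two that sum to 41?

21

Partition {1, …, 40} into 20 pairs: {1,40}, {2,39}, …, {20,21}.
Choosing 20 integers — say the integers 1 through 20 — takes one from each pair and avoids the property.
Choosing 21 forces two into the same pair by pigeonhole, and those sum to 41. So 21.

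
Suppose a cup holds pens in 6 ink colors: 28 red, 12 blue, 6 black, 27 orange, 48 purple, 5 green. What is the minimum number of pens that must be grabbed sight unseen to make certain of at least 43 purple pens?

121

To avoid purple pens as long as possible, exhaust the other 5 ink colors first.
The worst case draws every non-purple pen first: 28 + 12 + 6 + 27 + 5 = 78.
The next 43 draws are then forced to be purple, giving 78 + 43 = 121.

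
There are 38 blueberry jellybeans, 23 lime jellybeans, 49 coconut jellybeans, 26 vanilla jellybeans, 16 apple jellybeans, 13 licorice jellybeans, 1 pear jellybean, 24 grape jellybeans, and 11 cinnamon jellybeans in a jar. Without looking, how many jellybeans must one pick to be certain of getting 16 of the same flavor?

In the worst case we take at most 15 of each flavor, but all 13 licorice, all 1 pear, and all 11 cinnamon (fewer than 15), giving 15 + 15 + 15 + 15 + 15 + 13 + 1 + 15 + 11 = 115.
One more jellybean then forces some flavor to 16, so 115 + 1 = 116.

116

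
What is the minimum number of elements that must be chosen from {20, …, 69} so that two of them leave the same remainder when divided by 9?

Use the pigeonhole principle on residue classes: group the integers by remainder mod 9; there are 9 residue classes, each nonempty in this range.
Choosing one from each class (9 integers) avoids any shared remainder.
One more choice must repeat a class, so two differ by a multiple of 9. Hence 9 + 1 = 10.

10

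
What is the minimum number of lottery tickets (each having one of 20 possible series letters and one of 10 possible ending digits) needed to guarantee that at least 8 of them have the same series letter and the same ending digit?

1401

There are 20 × 10 = 200 (series letter, ending digit) combinations acting as pigeonholes.
With 200 × 7 = 1400 lottery tickets we could place exactly 7 in each, with no (series letter, ending digit) pair reaching 8.
One more forces some (series letter, ending digit) pair to hold 8, so 1400 + 1 = 1401.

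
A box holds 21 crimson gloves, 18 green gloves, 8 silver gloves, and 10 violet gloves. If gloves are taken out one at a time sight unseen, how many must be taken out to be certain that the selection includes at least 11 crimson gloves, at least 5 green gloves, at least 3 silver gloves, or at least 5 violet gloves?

21

The worst case stops just short of every target: 10 crimson, 4 green, 2 silver, 4 violet — 10 + 4 + 2 + 4 = 20 gloves.
One more glove must push some color to its target, so 20 + 1 = 21.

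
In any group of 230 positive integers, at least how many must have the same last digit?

23

If each of the 10 possible last digits held at most 22, the total would be at most 10 × 22 = 220 < 230, a contradiction.
So at least one holds ⌈230/10⌉ = 23.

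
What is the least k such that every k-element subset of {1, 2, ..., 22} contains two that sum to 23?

12

Partition {1, …, 22} into 11 pairs: {1,22}, {2,21}, …, {11,12}.
Choosing 11 integers — say the integers 1 through 11 — takes one from each pair and avoids the property.
Choosing 12 forces two into the same pair by pigeonhole, and those sum to 23. So 12.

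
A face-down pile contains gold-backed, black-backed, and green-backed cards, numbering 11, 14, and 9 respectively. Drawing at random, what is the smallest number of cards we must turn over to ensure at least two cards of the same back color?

The worst case takes 1 card of each back color without reaching 2 of any: 3 × 1 = 3.
The next card must bring some back color to 2, so 3 + 1 = 4.

4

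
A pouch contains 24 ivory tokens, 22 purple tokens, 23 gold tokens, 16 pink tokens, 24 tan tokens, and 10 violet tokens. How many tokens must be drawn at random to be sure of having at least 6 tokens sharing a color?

31

The worst case takes 5 tokens of each color without reaching 6 of any: 6 × 5 = 30.
The next token must bring some color to 6, so 30 + 1 = 31.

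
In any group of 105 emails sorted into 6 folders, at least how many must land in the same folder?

18

If each of the 6 folders held at most 17, the total would be at most 6 × 17 = 102 < 105, a contradiction.
So at least one holds ⌈105/6⌉ = 18.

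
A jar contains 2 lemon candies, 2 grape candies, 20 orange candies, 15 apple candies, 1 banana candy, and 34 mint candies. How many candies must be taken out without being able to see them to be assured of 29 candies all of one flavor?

In the worst case we take at most 28 of each flavor, but all 2 lemon, all 2 grape, all 20 orange, all 15 apple, and all 1 banana (fewer than 28), giving 2 + 2 + 20 + 15 + 1 + 28 = 68.
One more candy then forces some flavor to 29, so 68 + 1 = 69.

69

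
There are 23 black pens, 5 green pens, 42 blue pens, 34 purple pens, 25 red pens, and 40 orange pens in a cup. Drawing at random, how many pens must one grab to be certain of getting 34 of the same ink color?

Treat the 6 ink colors as pigeonholes.
In the worst case we take at most 33 of each ink color, but all 23 black, all 5 green, and all 25 red (fewer than 33), giving 23 + 5 + 33 + 33 + 25 + 33 = 152.
One more pen then forces some ink color to 34, so 152 + 1 = 153.

153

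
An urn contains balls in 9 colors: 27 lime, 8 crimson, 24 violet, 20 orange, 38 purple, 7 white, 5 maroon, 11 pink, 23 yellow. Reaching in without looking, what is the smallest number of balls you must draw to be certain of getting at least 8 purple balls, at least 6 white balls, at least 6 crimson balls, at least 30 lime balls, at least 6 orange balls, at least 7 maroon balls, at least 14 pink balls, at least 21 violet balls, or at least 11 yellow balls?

The worst case stops just short of every target: all 27 lime, 5 crimson, 20 violet, 5 orange, 7 purple, 5 white, all 5 maroon, all 11 pink, 10 yellow — 27 + 5 + 20 + 5 + 7 + 5 + 5 + 11 + 10 = 95 balls.
One more ball must push some color to its target, so 95 + 1 = 96.

96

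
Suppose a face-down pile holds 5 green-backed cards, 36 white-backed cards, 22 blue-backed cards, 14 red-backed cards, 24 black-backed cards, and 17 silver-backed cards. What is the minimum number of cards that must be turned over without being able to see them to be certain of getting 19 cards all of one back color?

In the worst case we take at most 18 of each back color, but all 5 green-backed, all 14 red-backed, and all 17 silver-backed (fewer than 18), giving 5 + 18 + 18 + 14 + 18 + 17 = 90.
One more card then forces some back color to 19, so 90 + 1 = 91.

91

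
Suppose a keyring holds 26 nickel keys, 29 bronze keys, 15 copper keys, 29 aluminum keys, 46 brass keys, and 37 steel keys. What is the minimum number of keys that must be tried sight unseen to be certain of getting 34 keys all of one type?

166

In the worst case we take at most 33 of each type, but all 26 nickel, all 29 bronze, all 15 copper, and all 29 aluminum (fewer than 33), giving 26 + 29 + 15 + 29 + 33 + 33 = 165.
One more key then forces some type to 34, so 165 + 1 = 166.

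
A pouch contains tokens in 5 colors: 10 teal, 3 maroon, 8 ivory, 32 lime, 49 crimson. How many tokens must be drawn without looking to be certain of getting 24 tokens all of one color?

68

In the worst case we take at most 23 of each color, but all 10 teal, all 3 maroon, and all 8 ivory (fewer than 23), giving 10 + 3 + 8 + 23 + 23 = 67.
One more token then forces some color to 24, so 67 + 1 = 68.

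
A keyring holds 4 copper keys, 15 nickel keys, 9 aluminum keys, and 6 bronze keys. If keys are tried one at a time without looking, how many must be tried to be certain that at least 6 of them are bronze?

The worst case draws every non-bronze key first: 4 + 15 + 9 = 28.
The next 6 draws are then forced to be bronze, giving 28 + 6 = 34.

34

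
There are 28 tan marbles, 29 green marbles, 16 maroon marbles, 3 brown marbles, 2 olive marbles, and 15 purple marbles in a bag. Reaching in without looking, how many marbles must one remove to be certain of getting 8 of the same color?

34

Treat the 6 colors as pigeonholes.
In the worst case we take at most 7 of each color, but all 3 brown and all 2 olive (fewer than 7), giving 7 + 7 + 7 + 3 + 2 + 7 = 33.
One more marble then forces some color to 8, so 33 + 1 = 34.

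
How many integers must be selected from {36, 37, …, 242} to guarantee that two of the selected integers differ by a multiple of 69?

70

Use the pigeonhole principle on residue classes: group the integers by remainder mod 69; there are 69 residue classes, each nonempty in this range.
Choosing one from each class (69 integers) avoids any shared remainder.
One more choice must repeat a class, so two differ by a multiple of 69. Hence 69 + 1 = 70.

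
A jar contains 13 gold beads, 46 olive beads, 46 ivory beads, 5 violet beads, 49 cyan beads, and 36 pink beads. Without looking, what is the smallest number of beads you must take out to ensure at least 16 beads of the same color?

In the worst case we take at most 15 of each color, but all 13 gold and all 5 violet (fewer than 15), giving 13 + 15 + 15 + 5 + 15 + 15 = 78.
One more bead then forces some color to 16, so 78 + 1 = 79.

79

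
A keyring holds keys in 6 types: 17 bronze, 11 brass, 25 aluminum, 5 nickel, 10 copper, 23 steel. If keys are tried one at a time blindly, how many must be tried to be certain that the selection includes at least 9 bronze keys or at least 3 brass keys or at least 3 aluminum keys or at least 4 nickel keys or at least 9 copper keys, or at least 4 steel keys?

27

The worst case stops just short of every target: 8 bronze, 2 brass, 2 aluminum, 3 nickel, 8 copper, 3 steel — 8 + 2 + 2 + 3 + 8 + 3 = 26 keys.
One more key must push some type to its target, so 26 + 1 = 27.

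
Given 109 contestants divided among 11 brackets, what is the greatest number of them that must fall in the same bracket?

The 109 contestants fall into 11 brackets.
If each of the 11 brackets held at most 9, the total would be at most 11 × 9 = 99 < 109, a contradiction.
So at least one holds ⌈109/11⌉ = 10.

10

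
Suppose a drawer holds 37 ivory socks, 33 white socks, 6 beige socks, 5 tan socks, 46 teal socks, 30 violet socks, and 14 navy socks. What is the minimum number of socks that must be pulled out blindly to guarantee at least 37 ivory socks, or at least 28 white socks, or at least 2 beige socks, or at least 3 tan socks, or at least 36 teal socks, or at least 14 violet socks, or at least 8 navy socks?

The worst case stops just short of every target: 36 ivory, 27 white, 1 beige, 2 tan, 35 teal, 13 violet, 7 navy — 36 + 27 + 1 + 2 + 35 + 13 + 7 = 121 socks.
One more sock must push some color to its target, so 121 + 1 = 122.

122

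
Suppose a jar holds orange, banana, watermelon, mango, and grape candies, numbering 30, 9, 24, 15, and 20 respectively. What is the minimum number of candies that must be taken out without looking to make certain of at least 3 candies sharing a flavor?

11

Treat the 5 flavors as pigeonholes.
The worst case takes 2 candies of each flavor without reaching 3 of any: 5 × 2 = 10.
The next candy must bring some flavor to 3, so 10 + 1 = 11.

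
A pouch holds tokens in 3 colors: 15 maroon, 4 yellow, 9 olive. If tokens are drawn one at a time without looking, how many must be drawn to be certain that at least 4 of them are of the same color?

10

The worst case takes 3 tokens of each color without reaching 4 of any: 3 × 3 = 9.
The next token must bring some color to 4, so 9 + 1 = 10.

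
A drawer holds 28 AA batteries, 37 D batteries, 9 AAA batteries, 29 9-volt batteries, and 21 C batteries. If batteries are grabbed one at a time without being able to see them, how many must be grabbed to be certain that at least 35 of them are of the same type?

122

Treat the 5 types as pigeonholes.
In the worst case we take at most 34 of each type, but all 28 AA, all 9 AAA, all 29 9-volt, and all 21 C (fewer than 34), giving 28 + 34 + 9 + 29 + 21 = 121.
One more battery then forces some type to 35, so 121 + 1 = 122.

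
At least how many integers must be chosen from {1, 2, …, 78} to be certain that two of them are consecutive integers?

40

Partition {1, …, 78} into 39 pairs: {1,2}, {3,4}, …, {77,78}.
Choosing 39 integers — say the 39 even numbers 2, 4, …, 78 — takes one from each pair and avoids the property.
Choosing 40 forces two into the same pair by pigeonhole, and those are consecutive. So 40.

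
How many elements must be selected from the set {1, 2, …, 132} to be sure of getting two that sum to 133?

Partition {1, …, 132} into 66 pairs: {1,132}, {2,131}, …, {66,67}.
Choosing 66 integers — say the integers 1 through 66 — takes one from each pair and avoids the property.
Choosing 67 forces two into the same pair by pigeonhole, and those sum to 133. So 67.

67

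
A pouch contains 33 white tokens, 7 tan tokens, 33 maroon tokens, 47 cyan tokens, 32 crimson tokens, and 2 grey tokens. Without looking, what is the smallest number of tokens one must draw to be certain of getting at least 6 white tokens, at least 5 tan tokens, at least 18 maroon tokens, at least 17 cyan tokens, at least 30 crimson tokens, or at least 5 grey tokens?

74

Each of the 6 colors has its own threshold; avoid all of them simultaneously.
The worst case stops just short of every target: 5 white, 4 tan, 17 maroon, 16 cyan, 29 crimson, all 2 grey — 5 + 4 + 17 + 16 + 29 + 2 = 73 tokens.
One more token must push some color to its target, so 73 + 1 = 74.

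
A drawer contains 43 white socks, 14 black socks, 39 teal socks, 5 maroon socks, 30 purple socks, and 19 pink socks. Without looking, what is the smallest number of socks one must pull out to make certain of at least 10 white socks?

The worst case draws every non-white sock first: 14 + 39 + 5 + 30 + 19 = 107.
The next 10 draws are then forced to be white, giving 107 + 10 = 117.

117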